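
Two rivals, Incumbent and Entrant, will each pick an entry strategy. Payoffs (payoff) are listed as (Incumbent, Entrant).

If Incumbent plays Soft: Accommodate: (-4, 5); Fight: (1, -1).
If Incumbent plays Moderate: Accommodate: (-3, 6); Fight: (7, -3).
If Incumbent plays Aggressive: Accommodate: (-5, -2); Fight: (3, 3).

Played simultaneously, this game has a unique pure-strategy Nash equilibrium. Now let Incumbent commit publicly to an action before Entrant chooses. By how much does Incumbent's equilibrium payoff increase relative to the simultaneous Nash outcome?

6

Entrant best-responds to each possible Incumbent move:
- Soft: Entrant compares 5, -1 and picks Accommodate; Incumbent would get -4.
- Moderate: Entrant compares 6, -3 and picks Accommodate; Incumbent would get -3.
- Aggressive: Entrant compares -2, 3 and picks Fight; Incumbent would get 3.
Among -4, -3, 3, the best is 3 at Aggressive. Subgame-perfect outcome: (Aggressive, Fight) with payoffs (3, 3).
Under simultaneous play:
Incumbent's best replies: Accommodate→Moderate; Fight→Moderate.
Entrant's best replies: Soft→Accommodate; Moderate→Accommodate; Aggressive→Fight.
Only (Moderate, Accommodate) has each player best-responding; Nash payoffs (-3, 6).
Incumbent's commitment gain: 3 − -3 = 6.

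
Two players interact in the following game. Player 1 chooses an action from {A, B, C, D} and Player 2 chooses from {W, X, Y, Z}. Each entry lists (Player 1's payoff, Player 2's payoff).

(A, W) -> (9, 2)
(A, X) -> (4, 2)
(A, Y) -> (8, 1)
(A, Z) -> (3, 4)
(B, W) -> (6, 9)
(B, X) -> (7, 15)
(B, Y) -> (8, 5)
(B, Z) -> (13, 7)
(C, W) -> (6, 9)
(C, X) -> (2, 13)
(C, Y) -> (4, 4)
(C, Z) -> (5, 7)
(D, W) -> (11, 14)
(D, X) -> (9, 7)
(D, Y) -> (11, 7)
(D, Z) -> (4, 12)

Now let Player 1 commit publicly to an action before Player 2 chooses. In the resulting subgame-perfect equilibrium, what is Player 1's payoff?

Solve by backward induction (Player 1 leads).
- A: BR = Z, leader payoff 3.
- B: BR = X, leader payoff 7.
- C: BR = X, leader payoff 2.
- D: BR = W, leader payoff 11.
Among 3, 7, 2, 11, the best is 11 at D. Subgame-perfect outcome: (D, W) with payoffs (11, 14).

11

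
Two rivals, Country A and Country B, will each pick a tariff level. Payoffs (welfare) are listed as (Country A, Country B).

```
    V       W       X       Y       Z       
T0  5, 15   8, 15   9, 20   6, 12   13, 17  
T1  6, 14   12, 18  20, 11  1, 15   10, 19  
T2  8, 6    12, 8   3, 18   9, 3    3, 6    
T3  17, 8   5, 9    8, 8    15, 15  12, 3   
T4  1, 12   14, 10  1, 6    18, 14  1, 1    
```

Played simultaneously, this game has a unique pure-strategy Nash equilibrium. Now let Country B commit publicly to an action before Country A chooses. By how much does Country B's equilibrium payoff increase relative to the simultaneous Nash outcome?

Work backward from Country A's decision.
- V: BR = T3, leader payoff 8.
- W: BR = T4, leader payoff 10.
- X: BR = T1, leader payoff 11.
- Y: BR = T4, leader payoff 14.
- Z: BR = T0, leader payoff 17.
Maximizing over 8, 10, 11, 14, 17, Country B chooses Z. Subgame-perfect outcome: (T0, Z) with payoffs (13, 17).
Now find the simultaneous Nash equilibrium.
Country A's best replies: V→T3; W→T4; X→T1; Y→T4; Z→T0.
Country B's best replies: T0→X; T1→Z; T2→X; T3→Y; T4→Y.
Only (T4, Y) has each player best-responding; Nash payoffs (18, 14).
Country B's commitment gain: 17 − 14 = 3.

3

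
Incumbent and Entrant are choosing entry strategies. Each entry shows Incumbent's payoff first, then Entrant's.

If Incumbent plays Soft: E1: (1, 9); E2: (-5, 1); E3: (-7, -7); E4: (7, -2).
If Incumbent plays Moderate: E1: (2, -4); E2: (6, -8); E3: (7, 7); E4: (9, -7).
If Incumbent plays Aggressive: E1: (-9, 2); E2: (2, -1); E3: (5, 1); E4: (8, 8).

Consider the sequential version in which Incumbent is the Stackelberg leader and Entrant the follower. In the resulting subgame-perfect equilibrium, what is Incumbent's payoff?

Work backward from Entrant's decision.
- Soft → Entrant plays E1 (best of 9, 1, -7, -2); Incumbent gets 1.
- Moderate → Entrant plays E3 (best of -4, -8, 7, -7); Incumbent gets 7.
- Aggressive → Entrant plays E4 (best of 2, -1, 1, 8); Incumbent gets 8.
Among 1, 7, 8, the best is 8 at Aggressive. Subgame-perfect outcome: (Aggressive, E4) with payoffs (8, 8).

8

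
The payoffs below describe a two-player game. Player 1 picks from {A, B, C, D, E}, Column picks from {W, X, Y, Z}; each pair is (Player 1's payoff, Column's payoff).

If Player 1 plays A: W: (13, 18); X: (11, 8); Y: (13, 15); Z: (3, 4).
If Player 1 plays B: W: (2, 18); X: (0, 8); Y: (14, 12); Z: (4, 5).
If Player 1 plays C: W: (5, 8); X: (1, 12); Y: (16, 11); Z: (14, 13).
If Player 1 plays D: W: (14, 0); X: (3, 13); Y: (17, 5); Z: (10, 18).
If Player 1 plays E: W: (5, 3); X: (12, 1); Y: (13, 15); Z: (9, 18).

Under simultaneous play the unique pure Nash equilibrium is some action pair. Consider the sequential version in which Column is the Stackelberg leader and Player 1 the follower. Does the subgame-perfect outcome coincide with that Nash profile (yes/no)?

yes

Solve by backward induction (Column leads).
- W: Player 1 compares 13, 2, 5, 14, 5 and picks D; Column would get 0.
- X: Player 1 compares 11, 0, 1, 3, 12 and picks E; Column would get 1.
- Y: Player 1 compares 13, 14, 16, 17, 13 and picks D; Column would get 5.
- Z: Player 1 compares 3, 4, 14, 10, 9 and picks C; Column would get 13.
Column's induced payoffs are 0, 1, 5, 13, so Column commits to Z. Subgame-perfect outcome: (C, Z) with payoffs (14, 13).
Under simultaneous play:
Player 1's best replies: W→D; X→E; Y→D; Z→C.
Column's best replies: A→W; B→W; C→Z; D→Z; E→Z.
Only (C, Z) has each player best-responding; Nash payoffs (14, 13).
Sequential outcome (C, Z) coincides with the Nash profile (C, Z).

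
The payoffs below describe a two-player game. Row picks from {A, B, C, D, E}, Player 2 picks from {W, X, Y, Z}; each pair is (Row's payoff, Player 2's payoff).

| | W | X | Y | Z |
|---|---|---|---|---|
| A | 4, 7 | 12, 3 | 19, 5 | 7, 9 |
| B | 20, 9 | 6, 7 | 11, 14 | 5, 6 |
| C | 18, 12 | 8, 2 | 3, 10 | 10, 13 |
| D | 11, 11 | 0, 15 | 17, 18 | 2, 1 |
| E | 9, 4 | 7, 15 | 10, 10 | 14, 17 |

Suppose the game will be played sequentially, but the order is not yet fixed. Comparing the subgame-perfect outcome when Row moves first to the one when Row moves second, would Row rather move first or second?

first

If Row leads: Player 2's best replies are A→Z, B→Y, C→Z, D→Y, E→Z; Row's induced payoffs 7, 11, 10, 17, 14; outcome (D, Y), payoffs (17, 18).
If Player 2 leads: Row's best replies are W→B, X→A, Y→A, Z→E; Player 2's induced payoffs 9, 3, 5, 17; outcome (E, Z), payoffs (14, 17).
Row gets 17 moving first and 14 moving second, so Row prefers to move first.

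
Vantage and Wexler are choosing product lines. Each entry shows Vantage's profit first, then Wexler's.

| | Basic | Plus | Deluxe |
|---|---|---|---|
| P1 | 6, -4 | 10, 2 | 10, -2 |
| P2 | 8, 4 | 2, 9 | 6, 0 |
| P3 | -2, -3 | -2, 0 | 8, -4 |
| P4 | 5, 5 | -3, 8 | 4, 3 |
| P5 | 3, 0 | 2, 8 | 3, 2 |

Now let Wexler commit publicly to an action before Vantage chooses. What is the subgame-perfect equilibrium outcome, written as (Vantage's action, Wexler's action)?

Vantage best-responds to each possible Wexler move:
- Basic → Vantage plays P2 (best of 6, 8, -2, 5, 3); Wexler gets 4.
- Plus → Vantage plays P1 (best of 10, 2, -2, -3, 2); Wexler gets 2.
- Deluxe → Vantage plays P1 (best of 10, 6, 8, 4, 3); Wexler gets -2.
Maximizing over 4, 2, -2, Wexler chooses Basic. Subgame-perfect outcome: (P2, Basic) with payoffs (8, 4).

(P2, Basic)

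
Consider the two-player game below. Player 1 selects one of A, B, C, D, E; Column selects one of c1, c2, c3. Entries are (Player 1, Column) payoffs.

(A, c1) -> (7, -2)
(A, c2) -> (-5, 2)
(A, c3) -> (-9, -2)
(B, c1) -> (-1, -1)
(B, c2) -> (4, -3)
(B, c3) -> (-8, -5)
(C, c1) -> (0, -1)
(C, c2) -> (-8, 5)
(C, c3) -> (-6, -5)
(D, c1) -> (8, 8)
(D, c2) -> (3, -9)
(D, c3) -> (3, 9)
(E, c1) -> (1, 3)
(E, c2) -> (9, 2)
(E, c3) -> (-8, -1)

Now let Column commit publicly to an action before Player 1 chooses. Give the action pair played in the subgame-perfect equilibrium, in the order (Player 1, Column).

Work backward from Player 1's decision.
- c1 → Player 1 plays D (best of 7, -1, 0, 8, 1); Column gets 8.
- c2 → Player 1 plays E (best of -5, 4, -8, 3, 9); Column gets 2.
- c3 → Player 1 plays D (best of -9, -8, -6, 3, -8); Column gets 9.
Among 8, 2, 9, the best is 9 at c3. Subgame-perfect outcome: (D, c3) with payoffs (3, 9).

(D, c3)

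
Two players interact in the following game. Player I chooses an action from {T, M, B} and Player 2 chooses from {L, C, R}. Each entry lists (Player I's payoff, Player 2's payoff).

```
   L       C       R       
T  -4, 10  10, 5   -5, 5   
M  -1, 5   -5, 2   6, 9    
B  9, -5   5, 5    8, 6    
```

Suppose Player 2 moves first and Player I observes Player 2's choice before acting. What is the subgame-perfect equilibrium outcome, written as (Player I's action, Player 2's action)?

Solve by backward induction (Player 2 leads).
- L: BR = B, leader payoff -5.
- C: BR = T, leader payoff 5.
- R: BR = B, leader payoff 6.
Player 2's induced payoffs are -5, 5, 6, so Player 2 commits to R. Subgame-perfect outcome: (B, R) with payoffs (8, 6).

(B, R)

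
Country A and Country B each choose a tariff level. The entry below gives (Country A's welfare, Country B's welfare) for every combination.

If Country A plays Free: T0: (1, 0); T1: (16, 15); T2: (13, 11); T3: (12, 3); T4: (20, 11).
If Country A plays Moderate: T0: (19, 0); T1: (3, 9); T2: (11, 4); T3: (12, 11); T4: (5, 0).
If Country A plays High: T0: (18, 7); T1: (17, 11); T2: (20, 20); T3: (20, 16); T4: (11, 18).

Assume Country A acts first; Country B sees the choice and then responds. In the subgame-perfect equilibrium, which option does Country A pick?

High

Country B best-responds to each possible Country A move:
- Free: BR = T1, leader payoff 16.
- Moderate: BR = T3, leader payoff 12.
- High: BR = T2, leader payoff 20.
Among 16, 12, 20, the best is 20 at High. Subgame-perfect outcome: (High, T2) with payoffs (20, 20).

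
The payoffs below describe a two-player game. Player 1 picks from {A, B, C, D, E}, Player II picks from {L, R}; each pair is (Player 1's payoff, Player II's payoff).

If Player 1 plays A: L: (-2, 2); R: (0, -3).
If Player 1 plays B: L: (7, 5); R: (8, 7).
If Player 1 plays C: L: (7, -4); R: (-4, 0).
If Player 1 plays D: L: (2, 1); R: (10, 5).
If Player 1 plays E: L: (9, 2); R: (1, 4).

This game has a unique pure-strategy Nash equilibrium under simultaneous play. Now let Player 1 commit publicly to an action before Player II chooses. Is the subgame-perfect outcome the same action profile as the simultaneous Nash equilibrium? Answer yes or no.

yes

Work backward from Player II's decision.
- A: BR = L, leader payoff -2.
- B: BR = R, leader payoff 8.
- C: BR = R, leader payoff -4.
- D: BR = R, leader payoff 10.
- E: BR = R, leader payoff 1.
Player 1's induced payoffs are -2, 8, -4, 10, 1, so Player 1 commits to D. Subgame-perfect outcome: (D, R) with payoffs (10, 5).
Under simultaneous play:
Player 1's best replies: L→E; R→D.
Player II's best replies: A→L; B→R; C→R; D→R; E→R.
Only (D, R) has each player best-responding; Nash payoffs (10, 5).
Sequential outcome (D, R) coincides with the Nash profile (D, R).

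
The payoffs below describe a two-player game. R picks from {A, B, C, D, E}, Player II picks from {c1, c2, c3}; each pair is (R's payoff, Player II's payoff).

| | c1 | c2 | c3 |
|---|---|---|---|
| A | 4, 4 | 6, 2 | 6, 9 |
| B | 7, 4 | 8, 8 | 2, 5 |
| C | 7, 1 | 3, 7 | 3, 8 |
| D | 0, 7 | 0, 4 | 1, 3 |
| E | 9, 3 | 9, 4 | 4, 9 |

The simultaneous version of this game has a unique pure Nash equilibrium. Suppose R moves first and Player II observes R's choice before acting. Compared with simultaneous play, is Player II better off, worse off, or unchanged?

Player II best-responds to each possible R move:
- A: BR = c3, leader payoff 6.
- B: BR = c2, leader payoff 8.
- C: BR = c3, leader payoff 3.
- D: BR = c1, leader payoff 0.
- E: BR = c3, leader payoff 4.
R's induced payoffs are 6, 8, 3, 0, 4, so R commits to B. Subgame-perfect outcome: (B, c2) with payoffs (8, 8).
Now find the simultaneous Nash equilibrium.
R's best replies: c1→E; c2→E; c3→A.
Player II's best replies: A→c3; B→c2; C→c3; D→c1; E→c3.
Only (A, c3) has each player best-responding; Nash payoffs (6, 9).
Player II earns 8 sequentially versus 9 at the Nash outcome: worse off.

worse off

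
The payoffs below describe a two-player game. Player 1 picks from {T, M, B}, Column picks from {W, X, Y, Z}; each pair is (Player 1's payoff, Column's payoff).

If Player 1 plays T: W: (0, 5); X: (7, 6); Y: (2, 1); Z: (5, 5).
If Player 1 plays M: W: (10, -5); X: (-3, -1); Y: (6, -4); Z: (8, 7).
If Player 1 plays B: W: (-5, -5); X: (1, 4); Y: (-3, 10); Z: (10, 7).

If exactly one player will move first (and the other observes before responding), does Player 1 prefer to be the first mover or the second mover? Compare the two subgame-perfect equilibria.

If Player 1 leads: Column's best replies are T→X, M→Z, B→Y; Player 1's induced payoffs 7, 8, -3; outcome (M, Z), payoffs (8, 7).
If Column leads: Player 1's best replies are W→M, X→T, Y→M, Z→B; Column's induced payoffs -5, 6, -4, 7; outcome (B, Z), payoffs (10, 7).
Player 1 gets 8 moving first and 10 moving second, so Player 1 prefers to move second.

second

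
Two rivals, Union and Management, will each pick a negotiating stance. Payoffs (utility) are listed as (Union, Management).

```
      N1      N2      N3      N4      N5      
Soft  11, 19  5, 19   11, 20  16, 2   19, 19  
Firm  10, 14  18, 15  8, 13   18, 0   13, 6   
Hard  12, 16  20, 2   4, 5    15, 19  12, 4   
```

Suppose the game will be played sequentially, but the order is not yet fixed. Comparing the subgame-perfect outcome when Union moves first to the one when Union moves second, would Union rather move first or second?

If Union leads: Management's best replies are Soft→N3, Firm→N2, Hard→N4; Union's induced payoffs 11, 18, 15; outcome (Firm, N2), payoffs (18, 15).
If Management leads: Union's best replies are N1→Hard, N2→Hard, N3→Soft, N4→Firm, N5→Soft; Management's induced payoffs 16, 2, 20, 0, 19; outcome (Soft, N3), payoffs (11, 20).
Union gets 18 moving first and 11 moving second, so Union prefers to move first.

first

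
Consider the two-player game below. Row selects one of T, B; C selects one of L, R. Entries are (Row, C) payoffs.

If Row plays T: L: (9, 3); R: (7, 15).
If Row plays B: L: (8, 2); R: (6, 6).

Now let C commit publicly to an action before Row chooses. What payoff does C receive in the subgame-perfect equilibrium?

15

Work backward from Row's decision.
- L: Row compares 9, 8 and picks T; C would get 3.
- R: Row compares 7, 6 and picks T; C would get 15.
C's induced payoffs are 3, 15, so C commits to R. Subgame-perfect outcome: (T, R) with payoffs (7, 15).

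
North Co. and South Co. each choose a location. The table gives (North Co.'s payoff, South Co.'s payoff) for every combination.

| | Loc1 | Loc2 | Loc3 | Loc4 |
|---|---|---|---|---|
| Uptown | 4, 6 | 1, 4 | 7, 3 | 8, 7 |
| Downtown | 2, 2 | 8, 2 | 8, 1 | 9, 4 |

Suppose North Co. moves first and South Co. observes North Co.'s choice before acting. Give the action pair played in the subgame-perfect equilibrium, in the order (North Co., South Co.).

(Downtown, Loc4)

Backward induction with North Co. moving first.
- Uptown → South Co. plays Loc4 (best of 6, 4, 3, 7); North Co. gets 8.
- Downtown → South Co. plays Loc4 (best of 2, 2, 1, 4); North Co. gets 9.
Maximizing over 8, 9, North Co. chooses Downtown. Subgame-perfect outcome: (Downtown, Loc4) with payoffs (9, 4).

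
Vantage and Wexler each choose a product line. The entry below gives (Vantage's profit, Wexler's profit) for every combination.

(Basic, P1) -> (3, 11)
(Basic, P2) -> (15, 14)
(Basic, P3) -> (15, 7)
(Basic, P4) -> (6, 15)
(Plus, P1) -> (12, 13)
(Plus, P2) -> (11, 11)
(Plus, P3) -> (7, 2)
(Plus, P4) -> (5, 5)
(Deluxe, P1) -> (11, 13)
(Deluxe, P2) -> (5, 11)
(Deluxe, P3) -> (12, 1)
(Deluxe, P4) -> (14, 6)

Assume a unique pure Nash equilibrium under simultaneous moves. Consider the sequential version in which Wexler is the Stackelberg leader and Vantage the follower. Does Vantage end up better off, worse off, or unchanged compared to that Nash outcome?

better off

Backward induction with Wexler moving first.
- P1: Vantage compares 3, 12, 11 and picks Plus; Wexler would get 13.
- P2: Vantage compares 15, 11, 5 and picks Basic; Wexler would get 14.
- P3: Vantage compares 15, 7, 12 and picks Basic; Wexler would get 7.
- P4: Vantage compares 6, 5, 14 and picks Deluxe; Wexler would get 6.
Maximizing over 13, 14, 7, 6, Wexler chooses P2. Subgame-perfect outcome: (Basic, P2) with payoffs (15, 14).
Now find the simultaneous Nash equilibrium.
Vantage's best replies: P1→Plus; P2→Basic; P3→Basic; P4→Deluxe.
Wexler's best replies: Basic→P4; Plus→P1; Deluxe→P1.
The unique mutual best reply is (Plus, P1), giving (12, 13).
Vantage earns 15 sequentially versus 12 at the Nash outcome: better off.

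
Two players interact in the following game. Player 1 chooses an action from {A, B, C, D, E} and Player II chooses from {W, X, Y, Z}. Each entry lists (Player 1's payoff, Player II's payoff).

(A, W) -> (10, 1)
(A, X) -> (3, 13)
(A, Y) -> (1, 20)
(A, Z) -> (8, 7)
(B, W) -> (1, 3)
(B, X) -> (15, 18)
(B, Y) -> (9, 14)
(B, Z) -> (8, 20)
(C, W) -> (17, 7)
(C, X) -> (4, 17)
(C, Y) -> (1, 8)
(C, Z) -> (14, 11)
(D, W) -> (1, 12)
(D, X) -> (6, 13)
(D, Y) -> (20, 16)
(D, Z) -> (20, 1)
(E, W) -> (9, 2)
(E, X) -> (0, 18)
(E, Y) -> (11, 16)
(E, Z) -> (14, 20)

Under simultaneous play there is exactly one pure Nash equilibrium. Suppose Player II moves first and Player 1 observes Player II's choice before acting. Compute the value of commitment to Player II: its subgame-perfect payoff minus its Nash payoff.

2

Solve by backward induction (Player II leads).
- W → Player 1 plays C (best of 10, 1, 17, 1, 9); Player II gets 7.
- X → Player 1 plays B (best of 3, 15, 4, 6, 0); Player II gets 18.
- Y → Player 1 plays D (best of 1, 9, 1, 20, 11); Player II gets 16.
- Z → Player 1 plays D (best of 8, 8, 14, 20, 14); Player II gets 1.
Among 7, 18, 16, 1, the best is 18 at X. Subgame-perfect outcome: (B, X) with payoffs (15, 18).
For the simultaneous game, intersect best replies.
Player 1's best replies: W→C; X→B; Y→D; Z→D.
Player II's best replies: A→Y; B→Z; C→X; D→Y; E→Z.
The unique mutual best reply is (D, Y), giving (20, 16).
Player II's commitment gain: 18 − 16 = 2.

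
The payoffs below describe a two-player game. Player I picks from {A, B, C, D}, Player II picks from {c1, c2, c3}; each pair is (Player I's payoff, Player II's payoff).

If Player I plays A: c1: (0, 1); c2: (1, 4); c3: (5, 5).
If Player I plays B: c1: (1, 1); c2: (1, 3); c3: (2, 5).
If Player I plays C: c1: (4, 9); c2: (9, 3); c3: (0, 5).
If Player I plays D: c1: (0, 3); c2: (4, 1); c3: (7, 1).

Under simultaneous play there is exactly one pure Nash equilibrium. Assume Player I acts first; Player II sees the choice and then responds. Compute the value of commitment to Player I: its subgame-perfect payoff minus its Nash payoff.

1

Player II best-responds to each possible Player I move:
- A: BR = c3, leader payoff 5.
- B: BR = c3, leader payoff 2.
- C: BR = c1, leader payoff 4.
- D: BR = c1, leader payoff 0.
Maximizing over 5, 2, 4, 0, Player I chooses A. Subgame-perfect outcome: (A, c3) with payoffs (5, 5).
Now find the simultaneous Nash equilibrium.
Player I's best replies: c1→C; c2→C; c3→D.
Player II's best replies: A→c3; B→c3; C→c1; D→c1.
The unique mutual best reply is (C, c1), giving (4, 9).
Player I's commitment gain: 5 − 4 = 1.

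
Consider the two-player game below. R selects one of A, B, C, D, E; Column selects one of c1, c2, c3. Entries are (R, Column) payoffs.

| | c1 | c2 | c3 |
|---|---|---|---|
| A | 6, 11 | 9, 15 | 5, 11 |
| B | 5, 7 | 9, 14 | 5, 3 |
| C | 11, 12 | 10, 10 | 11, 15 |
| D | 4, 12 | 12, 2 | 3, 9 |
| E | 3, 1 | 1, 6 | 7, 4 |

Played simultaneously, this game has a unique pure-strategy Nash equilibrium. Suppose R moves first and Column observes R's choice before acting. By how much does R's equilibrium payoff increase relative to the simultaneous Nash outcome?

0

Column best-responds to each possible R move:
- A → Column plays c2 (best of 11, 15, 11); R gets 9.
- B → Column plays c2 (best of 7, 14, 3); R gets 9.
- C → Column plays c3 (best of 12, 10, 15); R gets 11.
- D → Column plays c1 (best of 12, 2, 9); R gets 4.
- E → Column plays c2 (best of 1, 6, 4); R gets 1.
Maximizing over 9, 9, 11, 4, 1, R chooses C. Subgame-perfect outcome: (C, c3) with payoffs (11, 15).
Now find the simultaneous Nash equilibrium.
R's best replies: c1→C; c2→D; c3→C.
Column's best replies: A→c2; B→c2; C→c3; D→c1; E→c2.
Only (C, c3) has each player best-responding; Nash payoffs (11, 15).
R's commitment gain: 11 − 11 = 0.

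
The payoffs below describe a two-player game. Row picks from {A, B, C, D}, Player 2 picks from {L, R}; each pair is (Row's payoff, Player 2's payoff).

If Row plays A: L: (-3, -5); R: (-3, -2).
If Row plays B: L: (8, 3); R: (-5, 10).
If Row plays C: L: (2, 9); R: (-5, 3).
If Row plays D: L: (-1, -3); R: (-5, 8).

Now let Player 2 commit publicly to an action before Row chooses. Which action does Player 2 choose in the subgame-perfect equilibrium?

L

Backward induction with Player 2 moving first.
- L: BR = B, leader payoff 3.
- R: BR = A, leader payoff -2.
Player 2's induced payoffs are 3, -2, so Player 2 commits to L. Subgame-perfect outcome: (B, L) with payoffs (8, 3).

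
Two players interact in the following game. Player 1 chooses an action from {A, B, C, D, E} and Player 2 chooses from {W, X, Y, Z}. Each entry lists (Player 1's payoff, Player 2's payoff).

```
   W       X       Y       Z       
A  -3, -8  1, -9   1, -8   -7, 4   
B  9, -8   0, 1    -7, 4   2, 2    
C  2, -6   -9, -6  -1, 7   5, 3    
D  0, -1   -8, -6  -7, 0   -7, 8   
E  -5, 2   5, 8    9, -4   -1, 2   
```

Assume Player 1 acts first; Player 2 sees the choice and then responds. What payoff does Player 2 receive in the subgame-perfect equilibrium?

Work backward from Player 2's decision.
- A → Player 2 plays Z (best of -8, -9, -8, 4); Player 1 gets -7.
- B → Player 2 plays Y (best of -8, 1, 4, 2); Player 1 gets -7.
- C → Player 2 plays Y (best of -6, -6, 7, 3); Player 1 gets -1.
- D → Player 2 plays Z (best of -1, -6, 0, 8); Player 1 gets -7.
- E → Player 2 plays X (best of 2, 8, -4, 2); Player 1 gets 5.
Maximizing over -7, -7, -1, -7, 5, Player 1 chooses E. Subgame-perfect outcome: (E, X) with payoffs (5, 8).

8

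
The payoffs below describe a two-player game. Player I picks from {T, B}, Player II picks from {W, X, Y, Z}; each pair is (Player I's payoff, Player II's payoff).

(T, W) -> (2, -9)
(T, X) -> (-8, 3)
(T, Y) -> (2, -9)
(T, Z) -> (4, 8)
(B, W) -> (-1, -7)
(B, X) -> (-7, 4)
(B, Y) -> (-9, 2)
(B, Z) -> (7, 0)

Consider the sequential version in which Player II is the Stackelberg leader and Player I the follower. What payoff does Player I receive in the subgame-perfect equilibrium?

-7

Player I best-responds to each possible Player II move:
- W: Player I compares 2, -1 and picks T; Player II would get -9.
- X: Player I compares -8, -7 and picks B; Player II would get 4.
- Y: Player I compares 2, -9 and picks T; Player II would get -9.
- Z: Player I compares 4, 7 and picks B; Player II would get 0.
Player II's induced payoffs are -9, 4, -9, 0, so Player II commits to X. Subgame-perfect outcome: (B, X) with payoffs (-7, 4).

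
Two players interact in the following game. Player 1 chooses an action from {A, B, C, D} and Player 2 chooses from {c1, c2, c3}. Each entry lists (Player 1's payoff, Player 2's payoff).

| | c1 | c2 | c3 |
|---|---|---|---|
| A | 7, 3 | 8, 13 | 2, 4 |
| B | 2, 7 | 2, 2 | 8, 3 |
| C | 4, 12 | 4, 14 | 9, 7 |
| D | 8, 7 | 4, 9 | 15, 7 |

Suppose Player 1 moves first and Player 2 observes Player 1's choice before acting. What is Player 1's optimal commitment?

A

Solve by backward induction (Player 1 leads).
- A: Player 2 compares 3, 13, 4 and picks c2; Player 1 would get 8.
- B: Player 2 compares 7, 2, 3 and picks c1; Player 1 would get 2.
- C: Player 2 compares 12, 14, 7 and picks c2; Player 1 would get 4.
- D: Player 2 compares 7, 9, 7 and picks c2; Player 1 would get 4.
Player 1's induced payoffs are 8, 2, 4, 4, so Player 1 commits to A. Subgame-perfect outcome: (A, c2) with payoffs (8, 13).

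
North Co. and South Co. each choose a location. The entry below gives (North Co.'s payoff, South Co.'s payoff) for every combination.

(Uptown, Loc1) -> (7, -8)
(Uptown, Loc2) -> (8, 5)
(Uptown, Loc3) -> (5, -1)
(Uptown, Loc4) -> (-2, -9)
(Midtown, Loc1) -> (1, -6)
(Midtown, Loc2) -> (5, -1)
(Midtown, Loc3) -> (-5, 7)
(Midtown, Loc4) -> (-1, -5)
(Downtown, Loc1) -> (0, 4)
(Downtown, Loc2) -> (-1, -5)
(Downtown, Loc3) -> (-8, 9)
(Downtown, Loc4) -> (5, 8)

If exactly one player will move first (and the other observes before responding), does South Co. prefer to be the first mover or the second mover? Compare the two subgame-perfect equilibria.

If North Co. leads: South Co.'s best replies are Uptown→Loc2, Midtown→Loc3, Downtown→Loc3; North Co.'s induced payoffs 8, -5, -8; outcome (Uptown, Loc2), payoffs (8, 5).
If South Co. leads: North Co.'s best replies are Loc1→Uptown, Loc2→Uptown, Loc3→Uptown, Loc4→Downtown; South Co.'s induced payoffs -8, 5, -1, 8; outcome (Downtown, Loc4), payoffs (5, 8).
South Co. gets 8 moving first and 5 moving second, so South Co. prefers to move first.

first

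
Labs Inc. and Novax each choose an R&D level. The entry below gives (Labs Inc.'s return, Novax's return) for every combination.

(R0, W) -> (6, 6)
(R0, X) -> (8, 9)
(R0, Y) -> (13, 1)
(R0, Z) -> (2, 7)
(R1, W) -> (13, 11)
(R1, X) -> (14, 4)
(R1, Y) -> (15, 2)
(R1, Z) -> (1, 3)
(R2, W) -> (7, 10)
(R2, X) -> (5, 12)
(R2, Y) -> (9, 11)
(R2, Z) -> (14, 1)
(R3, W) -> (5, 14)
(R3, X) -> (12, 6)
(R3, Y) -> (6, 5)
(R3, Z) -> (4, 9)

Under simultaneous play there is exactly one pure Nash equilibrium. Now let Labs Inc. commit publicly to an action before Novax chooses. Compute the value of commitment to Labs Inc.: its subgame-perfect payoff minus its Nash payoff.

0

Solve by backward induction (Labs Inc. leads).
- R0: Novax compares 6, 9, 1, 7 and picks X; Labs Inc. would get 8.
- R1: Novax compares 11, 4, 2, 3 and picks W; Labs Inc. would get 13.
- R2: Novax compares 10, 12, 11, 1 and picks X; Labs Inc. would get 5.
- R3: Novax compares 14, 6, 5, 9 and picks W; Labs Inc. would get 5.
Maximizing over 8, 13, 5, 5, Labs Inc. chooses R1. Subgame-perfect outcome: (R1, W) with payoffs (13, 11).
Now find the simultaneous Nash equilibrium.
Labs Inc.'s best replies: W→R1; X→R1; Y→R1; Z→R2.
Novax's best replies: R0→X; R1→W; R2→X; R3→W.
The unique mutual best reply is (R1, W), giving (13, 11).
Labs Inc.'s commitment gain: 13 − 13 = 0.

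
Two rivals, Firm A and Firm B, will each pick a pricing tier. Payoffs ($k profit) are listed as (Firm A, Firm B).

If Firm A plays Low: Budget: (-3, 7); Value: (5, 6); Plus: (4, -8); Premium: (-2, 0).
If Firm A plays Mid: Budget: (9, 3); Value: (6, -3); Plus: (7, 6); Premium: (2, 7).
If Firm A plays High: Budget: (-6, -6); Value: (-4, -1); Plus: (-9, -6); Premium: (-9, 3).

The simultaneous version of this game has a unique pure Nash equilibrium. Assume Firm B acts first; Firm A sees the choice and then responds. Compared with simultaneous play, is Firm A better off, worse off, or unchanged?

Backward induction with Firm B moving first.
- Budget: BR = Mid, leader payoff 3.
- Value: BR = Mid, leader payoff -3.
- Plus: BR = Mid, leader payoff 6.
- Premium: BR = Mid, leader payoff 7.
Among 3, -3, 6, 7, the best is 7 at Premium. Subgame-perfect outcome: (Mid, Premium) with payoffs (2, 7).
Now find the simultaneous Nash equilibrium.
Firm A's best replies: Budget→Mid; Value→Mid; Plus→Mid; Premium→Mid.
Firm B's best replies: Low→Budget; Mid→Premium; High→Premium.
Only (Mid, Premium) has each player best-responding; Nash payoffs (2, 7).
Firm A earns 2 sequentially versus 2 at the Nash outcome: unchanged.

unchanged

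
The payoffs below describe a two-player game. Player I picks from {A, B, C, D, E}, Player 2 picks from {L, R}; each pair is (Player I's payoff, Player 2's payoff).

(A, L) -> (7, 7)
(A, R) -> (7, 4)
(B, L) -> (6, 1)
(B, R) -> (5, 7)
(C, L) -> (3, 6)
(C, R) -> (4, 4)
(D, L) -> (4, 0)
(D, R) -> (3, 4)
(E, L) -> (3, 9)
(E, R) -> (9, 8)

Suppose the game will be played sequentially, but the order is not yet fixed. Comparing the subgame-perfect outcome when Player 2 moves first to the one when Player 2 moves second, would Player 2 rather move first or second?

first

If Player I leads: Player 2's best replies are A→L, B→R, C→L, D→R, E→L; Player I's induced payoffs 7, 5, 3, 3, 3; outcome (A, L), payoffs (7, 7).
If Player 2 leads: Player I's best replies are L→A, R→E; Player 2's induced payoffs 7, 8; outcome (E, R), payoffs (9, 8).
Player 2 gets 8 moving first and 7 moving second, so Player 2 prefers to move first.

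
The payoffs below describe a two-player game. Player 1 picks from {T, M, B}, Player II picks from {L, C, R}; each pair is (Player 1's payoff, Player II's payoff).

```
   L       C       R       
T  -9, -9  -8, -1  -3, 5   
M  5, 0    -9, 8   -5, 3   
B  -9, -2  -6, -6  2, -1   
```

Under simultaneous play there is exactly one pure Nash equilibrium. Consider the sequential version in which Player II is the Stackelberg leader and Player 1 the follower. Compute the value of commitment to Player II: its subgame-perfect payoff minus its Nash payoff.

1

Work backward from Player 1's decision.
- L: BR = M, leader payoff 0.
- C: BR = B, leader payoff -6.
- R: BR = B, leader payoff -1.
Among 0, -6, -1, the best is 0 at L. Subgame-perfect outcome: (M, L) with payoffs (5, 0).
Now find the simultaneous Nash equilibrium.
Player 1's best replies: L→M; C→B; R→B.
Player II's best replies: T→R; M→C; B→R.
Only (B, R) has each player best-responding; Nash payoffs (2, -1).
Player II's commitment gain: 0 − -1 = 1.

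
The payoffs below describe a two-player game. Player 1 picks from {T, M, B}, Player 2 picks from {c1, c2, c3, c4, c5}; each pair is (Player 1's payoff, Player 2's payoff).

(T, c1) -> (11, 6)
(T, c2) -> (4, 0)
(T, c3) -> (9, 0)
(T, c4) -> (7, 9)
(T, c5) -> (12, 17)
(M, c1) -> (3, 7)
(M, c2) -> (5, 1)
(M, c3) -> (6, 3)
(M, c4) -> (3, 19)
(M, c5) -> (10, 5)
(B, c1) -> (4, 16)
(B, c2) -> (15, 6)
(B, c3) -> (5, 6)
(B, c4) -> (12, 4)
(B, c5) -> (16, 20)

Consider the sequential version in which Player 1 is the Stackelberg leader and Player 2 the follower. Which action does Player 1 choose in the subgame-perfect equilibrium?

Backward induction with Player 1 moving first.
- T → Player 2 plays c5 (best of 6, 0, 0, 9, 17); Player 1 gets 12.
- M → Player 2 plays c4 (best of 7, 1, 3, 19, 5); Player 1 gets 3.
- B → Player 2 plays c5 (best of 16, 6, 6, 4, 20); Player 1 gets 16.
Player 1's induced payoffs are 12, 3, 16, so Player 1 commits to B. Subgame-perfect outcome: (B, c5) with payoffs (16, 20).

B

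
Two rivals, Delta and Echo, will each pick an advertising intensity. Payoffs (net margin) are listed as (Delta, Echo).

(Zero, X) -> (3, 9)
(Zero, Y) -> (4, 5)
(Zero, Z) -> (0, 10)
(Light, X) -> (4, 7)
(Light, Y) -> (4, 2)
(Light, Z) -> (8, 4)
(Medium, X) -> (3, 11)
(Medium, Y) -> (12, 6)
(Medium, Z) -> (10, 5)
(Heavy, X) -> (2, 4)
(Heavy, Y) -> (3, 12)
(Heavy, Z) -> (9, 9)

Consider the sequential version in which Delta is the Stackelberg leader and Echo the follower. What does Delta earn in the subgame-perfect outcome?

4

Work backward from Echo's decision.
- Zero → Echo plays Z (best of 9, 5, 10); Delta gets 0.
- Light → Echo plays X (best of 7, 2, 4); Delta gets 4.
- Medium → Echo plays X (best of 11, 6, 5); Delta gets 3.
- Heavy → Echo plays Y (best of 4, 12, 9); Delta gets 3.
Among 0, 4, 3, 3, the best is 4 at Light. Subgame-perfect outcome: (Light, X) with payoffs (4, 7).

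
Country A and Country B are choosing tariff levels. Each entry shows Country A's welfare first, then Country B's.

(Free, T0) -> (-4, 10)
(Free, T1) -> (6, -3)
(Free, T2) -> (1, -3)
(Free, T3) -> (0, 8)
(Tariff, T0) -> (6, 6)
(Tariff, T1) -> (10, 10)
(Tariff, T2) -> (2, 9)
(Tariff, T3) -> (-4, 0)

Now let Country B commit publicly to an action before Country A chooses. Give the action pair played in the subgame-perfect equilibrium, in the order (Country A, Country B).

Work backward from Country A's decision.
- T0: Country A compares -4, 6 and picks Tariff; Country B would get 6.
- T1: Country A compares 6, 10 and picks Tariff; Country B would get 10.
- T2: Country A compares 1, 2 and picks Tariff; Country B would get 9.
- T3: Country A compares 0, -4 and picks Free; Country B would get 8.
Maximizing over 6, 10, 9, 8, Country B chooses T1. Subgame-perfect outcome: (Tariff, T1) with payoffs (10, 10).

(Tariff, T1)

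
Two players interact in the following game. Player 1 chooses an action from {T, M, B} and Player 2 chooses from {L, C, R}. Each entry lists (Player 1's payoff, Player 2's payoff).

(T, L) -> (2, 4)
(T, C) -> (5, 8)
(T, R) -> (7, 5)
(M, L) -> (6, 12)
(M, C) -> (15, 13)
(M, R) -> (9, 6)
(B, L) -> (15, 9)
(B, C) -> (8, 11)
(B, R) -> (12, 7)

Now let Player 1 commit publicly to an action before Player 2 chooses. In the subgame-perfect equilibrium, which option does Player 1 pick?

M

Player 2 best-responds to each possible Player 1 move:
- T: Player 2 compares 4, 8, 5 and picks C; Player 1 would get 5.
- M: Player 2 compares 12, 13, 6 and picks C; Player 1 would get 15.
- B: Player 2 compares 9, 11, 7 and picks C; Player 1 would get 8.
Player 1's induced payoffs are 5, 15, 8, so Player 1 commits to M. Subgame-perfect outcome: (M, C) with payoffs (15, 13).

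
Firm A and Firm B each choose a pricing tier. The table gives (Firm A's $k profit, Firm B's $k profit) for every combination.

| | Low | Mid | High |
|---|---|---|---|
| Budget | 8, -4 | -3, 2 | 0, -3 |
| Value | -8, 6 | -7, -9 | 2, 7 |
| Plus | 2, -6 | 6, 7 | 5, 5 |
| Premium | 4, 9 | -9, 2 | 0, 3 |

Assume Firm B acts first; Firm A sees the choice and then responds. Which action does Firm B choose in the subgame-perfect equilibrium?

Mid

Solve by backward induction (Firm B leads).
- Low: BR = Budget, leader payoff -4.
- Mid: BR = Plus, leader payoff 7.
- High: BR = Plus, leader payoff 5.
Maximizing over -4, 7, 5, Firm B chooses Mid. Subgame-perfect outcome: (Plus, Mid) with payoffs (6, 7).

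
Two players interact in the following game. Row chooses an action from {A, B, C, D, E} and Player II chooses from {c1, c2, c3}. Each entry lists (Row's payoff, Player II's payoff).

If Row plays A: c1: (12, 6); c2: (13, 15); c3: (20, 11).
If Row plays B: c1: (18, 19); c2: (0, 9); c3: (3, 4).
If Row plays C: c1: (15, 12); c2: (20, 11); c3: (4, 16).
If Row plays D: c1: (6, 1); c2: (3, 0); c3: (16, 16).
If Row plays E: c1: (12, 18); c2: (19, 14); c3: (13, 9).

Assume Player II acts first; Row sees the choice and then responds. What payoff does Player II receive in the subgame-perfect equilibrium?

Work backward from Row's decision.
- c1: BR = B, leader payoff 19.
- c2: BR = C, leader payoff 11.
- c3: BR = A, leader payoff 11.
Among 19, 11, 11, the best is 19 at c1. Subgame-perfect outcome: (B, c1) with payoffs (18, 19).

19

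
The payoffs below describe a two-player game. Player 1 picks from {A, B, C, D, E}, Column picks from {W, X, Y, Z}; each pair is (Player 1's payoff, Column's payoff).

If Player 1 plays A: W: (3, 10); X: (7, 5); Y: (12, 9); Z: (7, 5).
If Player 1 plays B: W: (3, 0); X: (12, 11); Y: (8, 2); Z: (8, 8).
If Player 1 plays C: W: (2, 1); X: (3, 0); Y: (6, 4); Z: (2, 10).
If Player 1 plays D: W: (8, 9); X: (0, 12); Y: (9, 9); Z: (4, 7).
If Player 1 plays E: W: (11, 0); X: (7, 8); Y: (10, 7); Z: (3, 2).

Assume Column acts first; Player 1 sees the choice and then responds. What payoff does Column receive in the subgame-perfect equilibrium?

Player 1 best-responds to each possible Column move:
- W: Player 1 compares 3, 3, 2, 8, 11 and picks E; Column would get 0.
- X: Player 1 compares 7, 12, 3, 0, 7 and picks B; Column would get 11.
- Y: Player 1 compares 12, 8, 6, 9, 10 and picks A; Column would get 9.
- Z: Player 1 compares 7, 8, 2, 4, 3 and picks B; Column would get 8.
Column's induced payoffs are 0, 11, 9, 8, so Column commits to X. Subgame-perfect outcome: (B, X) with payoffs (12, 11).

11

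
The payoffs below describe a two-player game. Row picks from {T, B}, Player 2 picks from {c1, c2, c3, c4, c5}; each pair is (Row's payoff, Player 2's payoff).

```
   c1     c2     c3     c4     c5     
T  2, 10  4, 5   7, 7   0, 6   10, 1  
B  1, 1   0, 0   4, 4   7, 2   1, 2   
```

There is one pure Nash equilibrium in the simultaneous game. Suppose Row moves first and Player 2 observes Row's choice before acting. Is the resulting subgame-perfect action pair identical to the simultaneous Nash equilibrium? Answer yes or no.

no

Solve by backward induction (Row leads).
- T: BR = c1, leader payoff 2.
- B: BR = c3, leader payoff 4.
Maximizing over 2, 4, Row chooses B. Subgame-perfect outcome: (B, c3) with payoffs (4, 4).
Under simultaneous play:
Row's best replies: c1→T; c2→T; c3→T; c4→B; c5→T.
Player 2's best replies: T→c1; B→c3.
The unique mutual best reply is (T, c1), giving (2, 10).
Sequential outcome (B, c3) differs from the Nash profile (T, c1).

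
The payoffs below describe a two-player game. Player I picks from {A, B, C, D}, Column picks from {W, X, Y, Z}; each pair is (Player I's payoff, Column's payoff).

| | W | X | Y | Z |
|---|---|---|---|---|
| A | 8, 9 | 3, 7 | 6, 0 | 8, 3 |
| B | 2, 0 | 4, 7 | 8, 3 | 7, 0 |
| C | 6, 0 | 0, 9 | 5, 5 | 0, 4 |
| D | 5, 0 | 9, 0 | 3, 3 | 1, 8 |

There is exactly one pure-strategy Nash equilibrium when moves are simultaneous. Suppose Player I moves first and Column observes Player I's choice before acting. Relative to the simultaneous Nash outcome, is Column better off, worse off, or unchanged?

unchanged

Column best-responds to each possible Player I move:
- A: Column compares 9, 7, 0, 3 and picks W; Player I would get 8.
- B: Column compares 0, 7, 3, 0 and picks X; Player I would get 4.
- C: Column compares 0, 9, 5, 4 and picks X; Player I would get 0.
- D: Column compares 0, 0, 3, 8 and picks Z; Player I would get 1.
Among 8, 4, 0, 1, the best is 8 at A. Subgame-perfect outcome: (A, W) with payoffs (8, 9).
Under simultaneous play:
Player I's best replies: W→A; X→D; Y→B; Z→A.
Column's best replies: A→W; B→X; C→X; D→Z.
The unique mutual best reply is (A, W), giving (8, 9).
Column earns 9 sequentially versus 9 at the Nash outcome: unchanged.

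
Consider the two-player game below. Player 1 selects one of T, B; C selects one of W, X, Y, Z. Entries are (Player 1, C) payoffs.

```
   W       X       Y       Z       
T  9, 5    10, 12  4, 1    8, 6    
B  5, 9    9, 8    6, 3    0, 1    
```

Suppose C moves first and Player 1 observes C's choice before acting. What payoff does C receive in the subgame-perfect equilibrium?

Solve by backward induction (C leads).
- W: BR = T, leader payoff 5.
- X: BR = T, leader payoff 12.
- Y: BR = B, leader payoff 3.
- Z: BR = T, leader payoff 6.
Among 5, 12, 3, 6, the best is 12 at X. Subgame-perfect outcome: (T, X) with payoffs (10, 12).

12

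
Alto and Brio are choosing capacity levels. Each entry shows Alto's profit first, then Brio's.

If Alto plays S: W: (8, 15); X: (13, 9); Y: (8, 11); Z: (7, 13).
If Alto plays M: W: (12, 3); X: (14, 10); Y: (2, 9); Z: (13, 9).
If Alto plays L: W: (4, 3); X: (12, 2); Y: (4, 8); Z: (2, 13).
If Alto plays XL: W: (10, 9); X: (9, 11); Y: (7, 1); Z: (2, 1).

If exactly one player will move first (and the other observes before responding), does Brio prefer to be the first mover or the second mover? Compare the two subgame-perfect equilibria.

If Alto leads: Brio's best replies are S→W, M→X, L→Z, XL→X; Alto's induced payoffs 8, 14, 2, 9; outcome (M, X), payoffs (14, 10).
If Brio leads: Alto's best replies are W→M, X→M, Y→S, Z→M; Brio's induced payoffs 3, 10, 11, 9; outcome (S, Y), payoffs (8, 11).
Brio gets 11 moving first and 10 moving second, so Brio prefers to move first.

first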